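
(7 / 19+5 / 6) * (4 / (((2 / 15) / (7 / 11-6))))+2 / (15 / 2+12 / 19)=-12472351 / 64581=-193.13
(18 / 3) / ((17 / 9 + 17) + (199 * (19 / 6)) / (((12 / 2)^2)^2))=46656 / 150661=0.31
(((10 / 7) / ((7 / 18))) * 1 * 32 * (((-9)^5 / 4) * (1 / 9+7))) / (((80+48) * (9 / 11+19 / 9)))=-46766808 / 1421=-32911.19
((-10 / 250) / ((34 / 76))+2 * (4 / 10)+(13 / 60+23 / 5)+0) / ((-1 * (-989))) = 28189 / 5043900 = 0.01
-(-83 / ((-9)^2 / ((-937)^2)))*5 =364357135 / 81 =4498236.23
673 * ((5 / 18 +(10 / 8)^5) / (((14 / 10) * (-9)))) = -177.84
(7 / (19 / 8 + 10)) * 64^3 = 14680064 / 99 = 148283.47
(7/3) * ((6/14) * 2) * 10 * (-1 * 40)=-800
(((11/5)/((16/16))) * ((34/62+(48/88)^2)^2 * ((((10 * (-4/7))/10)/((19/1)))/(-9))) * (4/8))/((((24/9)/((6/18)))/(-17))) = -9008147/1611654660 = -0.01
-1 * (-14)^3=2744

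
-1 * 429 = -429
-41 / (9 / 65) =-2665 / 9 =-296.11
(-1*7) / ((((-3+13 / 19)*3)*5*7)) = 19 / 660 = 0.03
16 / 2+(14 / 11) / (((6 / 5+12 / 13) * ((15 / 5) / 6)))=9.20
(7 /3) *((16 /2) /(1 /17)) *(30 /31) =9520 /31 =307.10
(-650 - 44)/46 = -15.09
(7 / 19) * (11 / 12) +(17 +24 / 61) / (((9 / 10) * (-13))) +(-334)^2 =60508689895 / 542412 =111554.85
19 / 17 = 1.12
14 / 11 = 1.27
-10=-10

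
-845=-845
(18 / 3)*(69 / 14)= 207 / 7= 29.57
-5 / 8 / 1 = -5 / 8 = -0.62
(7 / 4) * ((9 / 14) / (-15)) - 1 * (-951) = 38037 / 40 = 950.92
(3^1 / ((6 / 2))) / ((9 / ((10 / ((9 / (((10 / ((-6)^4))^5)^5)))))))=1490116119384765625 / 788551695697095146683333987590710572354624279563268193527889687954325504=0.00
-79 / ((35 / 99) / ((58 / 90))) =-25201 / 175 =-144.01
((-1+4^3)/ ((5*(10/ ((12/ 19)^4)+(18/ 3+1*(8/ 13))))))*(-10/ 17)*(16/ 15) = -90574848/ 795813605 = -0.11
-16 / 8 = -2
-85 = -85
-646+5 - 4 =-645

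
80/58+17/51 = 149/87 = 1.71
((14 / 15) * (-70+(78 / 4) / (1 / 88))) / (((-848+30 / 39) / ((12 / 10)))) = -299572 / 137675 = -2.18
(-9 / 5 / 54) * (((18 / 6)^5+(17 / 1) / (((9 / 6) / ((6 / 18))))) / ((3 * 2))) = -2221 / 1620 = -1.37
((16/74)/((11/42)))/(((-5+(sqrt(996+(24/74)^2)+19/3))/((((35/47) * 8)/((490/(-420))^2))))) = 0.11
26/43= 0.60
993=993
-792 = -792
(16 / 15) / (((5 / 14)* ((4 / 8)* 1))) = 448 / 75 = 5.97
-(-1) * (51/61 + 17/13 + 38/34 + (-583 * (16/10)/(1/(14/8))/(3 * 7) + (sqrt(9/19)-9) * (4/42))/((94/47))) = -36.00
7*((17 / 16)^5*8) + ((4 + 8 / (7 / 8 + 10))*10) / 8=932194993 / 11403264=81.75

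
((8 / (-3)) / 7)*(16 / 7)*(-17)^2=-36992 / 147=-251.65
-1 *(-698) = 698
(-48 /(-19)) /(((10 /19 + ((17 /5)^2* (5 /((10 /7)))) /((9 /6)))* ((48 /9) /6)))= 4050 /39187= 0.10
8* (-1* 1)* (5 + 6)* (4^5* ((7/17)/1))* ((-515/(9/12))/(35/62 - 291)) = -7323975680/83487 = -87725.94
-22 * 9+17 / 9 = -1765 / 9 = -196.11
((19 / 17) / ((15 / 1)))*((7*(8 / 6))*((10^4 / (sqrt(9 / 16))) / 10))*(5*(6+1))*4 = 59584000 / 459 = 129812.64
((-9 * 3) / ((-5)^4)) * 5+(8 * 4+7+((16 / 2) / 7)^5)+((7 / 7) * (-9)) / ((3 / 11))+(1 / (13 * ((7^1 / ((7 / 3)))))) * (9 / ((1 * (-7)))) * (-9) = 219320368 / 27311375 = 8.03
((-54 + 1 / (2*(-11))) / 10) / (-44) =1189 / 9680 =0.12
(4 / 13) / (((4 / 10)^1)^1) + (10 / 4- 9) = -149 / 26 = -5.73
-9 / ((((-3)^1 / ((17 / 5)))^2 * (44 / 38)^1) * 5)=-5491 / 2750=-2.00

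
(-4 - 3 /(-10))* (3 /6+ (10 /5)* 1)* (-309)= 11433 /4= 2858.25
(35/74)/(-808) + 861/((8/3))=19305307/59792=322.87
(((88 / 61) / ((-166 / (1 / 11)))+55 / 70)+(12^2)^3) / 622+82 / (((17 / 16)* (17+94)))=399446250490123 / 83195195748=4801.31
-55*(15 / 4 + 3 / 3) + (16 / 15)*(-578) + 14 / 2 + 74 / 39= -677731 / 780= -868.89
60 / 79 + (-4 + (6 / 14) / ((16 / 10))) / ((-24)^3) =46465151 / 61157376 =0.76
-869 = -869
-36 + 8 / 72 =-323 / 9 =-35.89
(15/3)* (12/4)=15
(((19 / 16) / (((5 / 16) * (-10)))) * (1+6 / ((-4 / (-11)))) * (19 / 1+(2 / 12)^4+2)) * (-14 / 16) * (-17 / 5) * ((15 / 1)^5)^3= -93149968837247314453125 / 512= -181933532885248661041.26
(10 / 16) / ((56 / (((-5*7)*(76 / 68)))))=-0.44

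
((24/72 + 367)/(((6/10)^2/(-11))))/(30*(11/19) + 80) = -115159/999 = -115.27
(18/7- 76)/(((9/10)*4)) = -1285/63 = -20.40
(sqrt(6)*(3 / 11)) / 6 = sqrt(6) / 22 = 0.11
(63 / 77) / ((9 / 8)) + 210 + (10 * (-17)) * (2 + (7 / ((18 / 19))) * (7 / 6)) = -1594.74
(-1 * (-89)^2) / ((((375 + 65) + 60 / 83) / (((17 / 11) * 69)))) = -771180639 / 402380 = -1916.55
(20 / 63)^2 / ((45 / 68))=5440 / 35721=0.15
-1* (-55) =55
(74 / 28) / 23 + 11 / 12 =1993 / 1932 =1.03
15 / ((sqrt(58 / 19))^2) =285 / 58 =4.91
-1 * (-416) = 416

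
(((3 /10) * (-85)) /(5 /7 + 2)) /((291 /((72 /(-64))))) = 1071 /29488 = 0.04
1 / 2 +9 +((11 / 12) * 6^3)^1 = 415 / 2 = 207.50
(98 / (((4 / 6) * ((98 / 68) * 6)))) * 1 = 17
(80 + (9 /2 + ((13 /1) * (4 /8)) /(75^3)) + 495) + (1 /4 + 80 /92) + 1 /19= 428209464487 /737437500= 580.67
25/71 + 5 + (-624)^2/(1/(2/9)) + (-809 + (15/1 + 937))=6154021/71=86676.35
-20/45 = -4/9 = -0.44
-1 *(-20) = 20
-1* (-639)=639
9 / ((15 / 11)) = 33 / 5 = 6.60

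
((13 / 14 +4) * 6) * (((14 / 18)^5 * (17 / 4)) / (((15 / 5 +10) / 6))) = 16.51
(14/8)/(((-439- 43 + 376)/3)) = -21/424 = -0.05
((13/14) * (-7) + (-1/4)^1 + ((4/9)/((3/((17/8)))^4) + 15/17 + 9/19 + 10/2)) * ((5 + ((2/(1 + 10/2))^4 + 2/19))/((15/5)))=-133920221677/278310691584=-0.48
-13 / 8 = -1.62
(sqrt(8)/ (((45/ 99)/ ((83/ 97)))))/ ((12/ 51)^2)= 263857* sqrt(2)/ 3880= 96.17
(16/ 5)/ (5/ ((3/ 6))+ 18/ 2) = 16/ 95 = 0.17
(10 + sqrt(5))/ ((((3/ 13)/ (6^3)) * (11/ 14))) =13104 * sqrt(5)/ 11 + 131040/ 11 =14576.49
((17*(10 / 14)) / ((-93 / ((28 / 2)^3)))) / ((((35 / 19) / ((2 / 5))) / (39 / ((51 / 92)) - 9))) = -2219504 / 465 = -4773.13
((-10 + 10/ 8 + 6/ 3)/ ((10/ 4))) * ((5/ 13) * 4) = -54/ 13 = -4.15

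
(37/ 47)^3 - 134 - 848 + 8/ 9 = -916301213/ 934407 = -980.62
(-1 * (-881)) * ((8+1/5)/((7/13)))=469573/35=13416.37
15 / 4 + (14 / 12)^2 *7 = 13.28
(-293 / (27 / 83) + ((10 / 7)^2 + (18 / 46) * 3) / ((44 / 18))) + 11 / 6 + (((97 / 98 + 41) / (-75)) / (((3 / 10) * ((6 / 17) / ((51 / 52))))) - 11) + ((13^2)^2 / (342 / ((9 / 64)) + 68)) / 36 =-39746240363287 / 43513470000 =-913.42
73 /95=0.77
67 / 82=0.82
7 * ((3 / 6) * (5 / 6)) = 35 / 12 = 2.92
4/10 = 2/5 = 0.40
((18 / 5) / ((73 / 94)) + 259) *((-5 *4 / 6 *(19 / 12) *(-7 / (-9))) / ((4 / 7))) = -89587337 / 47304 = -1893.86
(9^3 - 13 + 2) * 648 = 465264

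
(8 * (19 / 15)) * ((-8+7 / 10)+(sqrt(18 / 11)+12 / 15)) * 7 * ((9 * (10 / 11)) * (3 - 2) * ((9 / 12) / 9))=-3458 / 11+1596 * sqrt(22) / 121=-252.50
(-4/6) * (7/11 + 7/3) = -196/99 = -1.98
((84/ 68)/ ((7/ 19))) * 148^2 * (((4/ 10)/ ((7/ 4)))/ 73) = 9988224/ 43435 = 229.96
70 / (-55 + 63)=35 / 4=8.75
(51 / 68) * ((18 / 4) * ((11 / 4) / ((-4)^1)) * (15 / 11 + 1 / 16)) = -3.31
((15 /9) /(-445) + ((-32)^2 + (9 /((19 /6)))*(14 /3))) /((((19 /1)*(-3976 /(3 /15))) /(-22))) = 57882187 /958086780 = 0.06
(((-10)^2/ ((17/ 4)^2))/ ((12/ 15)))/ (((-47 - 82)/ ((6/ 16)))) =-250/ 12427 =-0.02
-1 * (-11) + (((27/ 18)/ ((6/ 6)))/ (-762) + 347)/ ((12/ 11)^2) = 22133947/ 73152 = 302.57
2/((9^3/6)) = 4/243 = 0.02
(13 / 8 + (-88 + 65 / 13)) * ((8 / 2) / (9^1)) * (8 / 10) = -434 / 15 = -28.93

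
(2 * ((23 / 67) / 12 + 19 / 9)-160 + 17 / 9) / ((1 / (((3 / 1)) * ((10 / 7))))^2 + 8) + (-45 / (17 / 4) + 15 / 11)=-233856775 / 8256611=-28.32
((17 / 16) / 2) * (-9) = -153 / 32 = -4.78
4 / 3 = 1.33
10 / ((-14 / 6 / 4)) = -120 / 7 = -17.14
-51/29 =-1.76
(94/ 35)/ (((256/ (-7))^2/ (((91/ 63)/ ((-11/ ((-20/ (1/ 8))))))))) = 4277/ 101376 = 0.04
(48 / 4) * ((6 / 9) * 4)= 32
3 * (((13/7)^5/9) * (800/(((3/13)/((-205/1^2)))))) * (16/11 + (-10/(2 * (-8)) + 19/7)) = -292198123028500/11647251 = -25087303.69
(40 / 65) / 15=8 / 195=0.04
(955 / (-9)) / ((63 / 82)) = -78310 / 567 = -138.11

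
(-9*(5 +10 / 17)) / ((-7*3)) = 285 / 119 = 2.39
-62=-62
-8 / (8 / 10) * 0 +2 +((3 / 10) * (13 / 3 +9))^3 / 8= 10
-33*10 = -330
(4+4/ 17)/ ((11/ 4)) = 288/ 187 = 1.54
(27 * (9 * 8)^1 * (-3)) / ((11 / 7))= -40824 / 11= -3711.27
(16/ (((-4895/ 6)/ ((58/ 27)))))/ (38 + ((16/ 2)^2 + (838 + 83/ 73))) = -135488/ 3026710665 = -0.00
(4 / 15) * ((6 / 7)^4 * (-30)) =-10368 / 2401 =-4.32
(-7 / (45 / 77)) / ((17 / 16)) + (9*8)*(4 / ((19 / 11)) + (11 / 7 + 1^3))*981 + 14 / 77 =386326968578 / 1119195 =345182.89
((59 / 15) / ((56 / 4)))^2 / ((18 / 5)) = 3481 / 158760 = 0.02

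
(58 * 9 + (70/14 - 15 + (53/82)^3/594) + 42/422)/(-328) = -35388749516423/22666491467136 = -1.56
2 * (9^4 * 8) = 104976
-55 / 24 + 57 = 1313 / 24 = 54.71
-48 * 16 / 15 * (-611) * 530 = 16580096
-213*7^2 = -10437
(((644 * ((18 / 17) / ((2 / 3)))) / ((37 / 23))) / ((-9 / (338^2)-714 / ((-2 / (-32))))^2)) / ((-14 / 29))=-0.00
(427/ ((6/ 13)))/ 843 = 5551/ 5058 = 1.10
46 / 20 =23 / 10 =2.30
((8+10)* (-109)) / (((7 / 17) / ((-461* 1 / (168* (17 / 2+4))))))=2562699 / 2450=1046.00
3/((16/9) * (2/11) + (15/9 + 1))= 297/296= 1.00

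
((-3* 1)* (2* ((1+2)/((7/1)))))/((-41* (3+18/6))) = 3/287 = 0.01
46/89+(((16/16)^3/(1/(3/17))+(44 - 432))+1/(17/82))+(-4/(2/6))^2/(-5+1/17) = -256443/623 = -411.63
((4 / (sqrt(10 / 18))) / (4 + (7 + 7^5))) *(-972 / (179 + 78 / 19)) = -36936 *sqrt(5) / 48758185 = -0.00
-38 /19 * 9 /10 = -9 /5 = -1.80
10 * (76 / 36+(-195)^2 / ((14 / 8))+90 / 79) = 1081592770 / 4977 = 217318.22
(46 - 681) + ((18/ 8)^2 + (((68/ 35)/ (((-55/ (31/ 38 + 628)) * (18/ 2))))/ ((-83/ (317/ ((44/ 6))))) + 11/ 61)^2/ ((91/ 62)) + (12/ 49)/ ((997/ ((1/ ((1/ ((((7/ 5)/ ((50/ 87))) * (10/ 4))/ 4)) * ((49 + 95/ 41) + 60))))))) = -6170227737466451004991398057/ 9817796645380897111038100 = -628.47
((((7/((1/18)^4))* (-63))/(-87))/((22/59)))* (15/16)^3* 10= 960247456875/81664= 11758516.08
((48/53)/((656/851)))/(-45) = -851/32595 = -0.03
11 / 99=1 / 9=0.11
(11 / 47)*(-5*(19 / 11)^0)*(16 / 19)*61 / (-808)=6710 / 90193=0.07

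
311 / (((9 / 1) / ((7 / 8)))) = 2177 / 72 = 30.24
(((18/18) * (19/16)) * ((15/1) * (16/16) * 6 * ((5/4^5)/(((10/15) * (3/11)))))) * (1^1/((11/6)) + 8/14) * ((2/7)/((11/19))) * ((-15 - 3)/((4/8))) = -31434075/551936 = -56.95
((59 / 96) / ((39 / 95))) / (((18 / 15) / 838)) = 1045.45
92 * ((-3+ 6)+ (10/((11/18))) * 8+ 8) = 143612/11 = 13055.64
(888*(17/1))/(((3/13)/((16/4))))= 261664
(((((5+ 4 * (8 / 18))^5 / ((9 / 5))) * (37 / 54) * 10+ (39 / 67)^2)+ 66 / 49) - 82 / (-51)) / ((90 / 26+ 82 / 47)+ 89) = 89253036413807548451 / 154420237903708602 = 577.99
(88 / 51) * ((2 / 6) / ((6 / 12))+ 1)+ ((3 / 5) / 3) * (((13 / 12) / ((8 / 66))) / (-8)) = 259721 / 97920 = 2.65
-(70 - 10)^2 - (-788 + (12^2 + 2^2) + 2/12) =-2960.17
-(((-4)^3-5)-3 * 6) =87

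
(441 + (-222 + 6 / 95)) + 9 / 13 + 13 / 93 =25256069 / 114855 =219.90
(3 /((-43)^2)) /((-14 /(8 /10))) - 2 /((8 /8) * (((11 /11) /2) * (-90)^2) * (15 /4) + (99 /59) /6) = -13012844 /57989752485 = -0.00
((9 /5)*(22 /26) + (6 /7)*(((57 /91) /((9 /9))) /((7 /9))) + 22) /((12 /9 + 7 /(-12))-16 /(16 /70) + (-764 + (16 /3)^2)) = -19434132 /645953035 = -0.03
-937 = -937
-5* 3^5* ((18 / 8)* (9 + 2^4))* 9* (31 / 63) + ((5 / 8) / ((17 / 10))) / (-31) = -2233063775 / 7378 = -302665.19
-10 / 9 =-1.11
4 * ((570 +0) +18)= 2352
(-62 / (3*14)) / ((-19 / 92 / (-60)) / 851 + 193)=-48541040 / 6346349653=-0.01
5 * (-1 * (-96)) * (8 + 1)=4320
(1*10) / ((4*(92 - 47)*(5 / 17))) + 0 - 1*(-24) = 24.19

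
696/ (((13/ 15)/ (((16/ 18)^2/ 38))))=37120/ 2223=16.70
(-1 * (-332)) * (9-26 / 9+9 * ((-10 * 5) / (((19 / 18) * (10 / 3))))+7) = -6516496 / 171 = -38108.16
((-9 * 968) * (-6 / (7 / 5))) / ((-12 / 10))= -217800 / 7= -31114.29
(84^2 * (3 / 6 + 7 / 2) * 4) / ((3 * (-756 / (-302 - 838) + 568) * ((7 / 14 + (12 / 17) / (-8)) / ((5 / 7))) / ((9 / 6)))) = 9302400 / 54023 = 172.19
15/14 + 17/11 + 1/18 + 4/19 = 2.88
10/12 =0.83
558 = 558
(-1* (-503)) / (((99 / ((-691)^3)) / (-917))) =152184864813121 / 99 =1537220856698.19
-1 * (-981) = 981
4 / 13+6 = 82 / 13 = 6.31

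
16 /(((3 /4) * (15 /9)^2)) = 192 /25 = 7.68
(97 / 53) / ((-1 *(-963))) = 97 / 51039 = 0.00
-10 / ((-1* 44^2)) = 5 / 968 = 0.01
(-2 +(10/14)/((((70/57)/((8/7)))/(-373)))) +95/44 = -3739535/15092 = -247.78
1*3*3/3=3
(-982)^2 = 964324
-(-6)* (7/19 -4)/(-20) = 207/190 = 1.09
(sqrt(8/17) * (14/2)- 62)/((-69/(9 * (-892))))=-6654.87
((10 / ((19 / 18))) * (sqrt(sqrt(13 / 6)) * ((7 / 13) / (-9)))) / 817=-70 * 13^(1 / 4) * 6^(3 / 4) / 605397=-0.00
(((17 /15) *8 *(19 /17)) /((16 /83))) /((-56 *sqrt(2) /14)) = -1577 *sqrt(2) /240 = -9.29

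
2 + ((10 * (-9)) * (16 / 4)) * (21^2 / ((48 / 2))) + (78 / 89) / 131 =-77100889 / 11659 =-6612.99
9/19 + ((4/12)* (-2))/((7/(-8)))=493/399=1.24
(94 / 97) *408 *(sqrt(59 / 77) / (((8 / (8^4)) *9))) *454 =2971615232 *sqrt(4543) / 22407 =8938820.78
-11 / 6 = -1.83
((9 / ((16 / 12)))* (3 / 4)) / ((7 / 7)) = 5.06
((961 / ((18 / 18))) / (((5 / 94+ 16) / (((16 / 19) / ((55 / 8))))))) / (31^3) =0.00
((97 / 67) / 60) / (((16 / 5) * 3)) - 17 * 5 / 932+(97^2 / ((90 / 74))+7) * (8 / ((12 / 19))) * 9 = 39687476140093 / 44959680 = 882734.84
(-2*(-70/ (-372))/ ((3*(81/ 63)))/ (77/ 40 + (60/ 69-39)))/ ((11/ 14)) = 3155600/ 920027889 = 0.00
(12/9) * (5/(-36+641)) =4/363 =0.01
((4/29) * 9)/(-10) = -18/145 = -0.12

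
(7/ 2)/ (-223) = -7/ 446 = -0.02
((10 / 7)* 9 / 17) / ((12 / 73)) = 1095 / 238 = 4.60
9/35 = 0.26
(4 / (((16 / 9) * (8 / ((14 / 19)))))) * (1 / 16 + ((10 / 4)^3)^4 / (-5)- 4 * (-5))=-3070994787 / 1245184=-2466.30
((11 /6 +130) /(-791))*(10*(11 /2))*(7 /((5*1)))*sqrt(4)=-77 /3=-25.67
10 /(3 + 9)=5 /6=0.83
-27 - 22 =-49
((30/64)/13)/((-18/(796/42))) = -995/26208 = -0.04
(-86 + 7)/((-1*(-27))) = -79/27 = -2.93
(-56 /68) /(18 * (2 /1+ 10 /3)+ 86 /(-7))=-49 /4981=-0.01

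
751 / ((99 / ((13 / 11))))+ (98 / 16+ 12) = 27.09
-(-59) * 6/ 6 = 59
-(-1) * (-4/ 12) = -1/ 3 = -0.33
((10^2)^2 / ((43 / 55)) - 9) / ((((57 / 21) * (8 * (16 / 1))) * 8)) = 4.60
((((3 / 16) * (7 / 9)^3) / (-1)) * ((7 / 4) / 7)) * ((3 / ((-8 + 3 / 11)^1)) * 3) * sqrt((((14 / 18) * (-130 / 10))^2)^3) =2843223383 / 107075520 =26.55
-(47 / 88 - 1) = 41 / 88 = 0.47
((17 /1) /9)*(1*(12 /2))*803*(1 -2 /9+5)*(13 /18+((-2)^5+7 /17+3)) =-356053412 /243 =-1465240.38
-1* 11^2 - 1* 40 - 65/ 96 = -15521/ 96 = -161.68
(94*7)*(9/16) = 2961/8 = 370.12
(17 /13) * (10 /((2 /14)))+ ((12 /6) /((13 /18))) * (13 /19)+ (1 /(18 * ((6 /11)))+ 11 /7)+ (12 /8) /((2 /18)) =20280305 /186732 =108.61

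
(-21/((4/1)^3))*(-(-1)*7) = -2.30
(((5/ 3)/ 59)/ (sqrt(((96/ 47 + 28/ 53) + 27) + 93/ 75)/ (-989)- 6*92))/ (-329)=0.00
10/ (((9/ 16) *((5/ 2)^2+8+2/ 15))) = 3200/ 2589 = 1.24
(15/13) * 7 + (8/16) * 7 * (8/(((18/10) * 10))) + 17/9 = 1348/117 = 11.52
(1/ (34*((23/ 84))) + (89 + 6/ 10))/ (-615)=-175378/ 1202325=-0.15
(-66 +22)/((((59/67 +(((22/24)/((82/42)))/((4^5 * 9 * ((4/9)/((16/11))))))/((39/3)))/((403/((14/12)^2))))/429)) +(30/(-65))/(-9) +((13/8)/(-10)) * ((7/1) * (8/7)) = -3905567754464266691/615383984670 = -6346554.11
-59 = -59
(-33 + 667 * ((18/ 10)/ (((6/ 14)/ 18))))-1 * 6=251931/ 5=50386.20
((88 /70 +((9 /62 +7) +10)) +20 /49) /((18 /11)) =3143041 /273420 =11.50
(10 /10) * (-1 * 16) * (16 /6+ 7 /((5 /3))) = -1648 /15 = -109.87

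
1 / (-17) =-1 / 17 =-0.06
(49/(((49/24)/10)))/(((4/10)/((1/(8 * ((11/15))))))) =1125/11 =102.27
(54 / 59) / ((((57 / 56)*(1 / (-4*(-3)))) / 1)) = 12096 / 1121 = 10.79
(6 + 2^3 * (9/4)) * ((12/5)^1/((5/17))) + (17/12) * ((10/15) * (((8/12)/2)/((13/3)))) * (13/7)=617321/3150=195.97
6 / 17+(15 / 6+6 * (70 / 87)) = 7573 / 986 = 7.68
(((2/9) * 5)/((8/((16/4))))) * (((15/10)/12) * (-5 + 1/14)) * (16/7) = -115/147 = -0.78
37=37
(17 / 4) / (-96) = -0.04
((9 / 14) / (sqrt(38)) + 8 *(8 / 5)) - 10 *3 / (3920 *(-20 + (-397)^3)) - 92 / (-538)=9 *sqrt(38) / 532 + 142637047145937 / 10996608300440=13.08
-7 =-7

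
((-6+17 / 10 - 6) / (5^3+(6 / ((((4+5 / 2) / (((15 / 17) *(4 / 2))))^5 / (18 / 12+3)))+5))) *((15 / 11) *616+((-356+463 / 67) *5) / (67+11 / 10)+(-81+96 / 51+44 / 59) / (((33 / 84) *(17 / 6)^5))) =-11115333953347172415146501 / 172553305333672032414150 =-64.42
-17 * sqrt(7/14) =-17 * sqrt(2)/2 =-12.02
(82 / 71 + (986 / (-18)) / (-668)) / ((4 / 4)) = 527987 / 426852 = 1.24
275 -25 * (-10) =525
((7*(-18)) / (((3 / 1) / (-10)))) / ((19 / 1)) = 22.11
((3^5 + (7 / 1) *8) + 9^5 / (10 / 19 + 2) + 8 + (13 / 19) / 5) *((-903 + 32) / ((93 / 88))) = -114954955401 / 5890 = -19516970.36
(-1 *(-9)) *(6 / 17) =54 / 17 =3.18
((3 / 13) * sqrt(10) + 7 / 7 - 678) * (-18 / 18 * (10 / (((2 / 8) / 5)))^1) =135400 - 600 * sqrt(10) / 13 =135254.05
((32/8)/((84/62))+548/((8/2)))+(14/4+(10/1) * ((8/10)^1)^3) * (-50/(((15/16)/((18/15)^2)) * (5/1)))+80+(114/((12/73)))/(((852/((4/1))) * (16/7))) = 884397817/9940000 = 88.97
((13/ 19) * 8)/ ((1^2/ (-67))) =-6968/ 19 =-366.74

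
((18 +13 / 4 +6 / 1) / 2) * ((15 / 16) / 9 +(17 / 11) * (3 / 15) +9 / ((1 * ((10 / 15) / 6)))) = 23427479 / 21120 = 1109.26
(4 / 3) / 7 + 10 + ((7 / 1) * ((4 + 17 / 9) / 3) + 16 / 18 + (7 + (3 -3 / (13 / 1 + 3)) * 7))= 155759 / 3024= 51.51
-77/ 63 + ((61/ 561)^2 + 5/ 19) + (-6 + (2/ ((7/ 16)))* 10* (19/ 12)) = 2738917283/ 41857893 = 65.43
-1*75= -75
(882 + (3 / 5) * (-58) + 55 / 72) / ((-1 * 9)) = -94.22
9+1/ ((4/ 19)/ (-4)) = -10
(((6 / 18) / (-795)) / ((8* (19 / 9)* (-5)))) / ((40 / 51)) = 51 / 8056000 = 0.00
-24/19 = -1.26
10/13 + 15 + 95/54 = 12305/702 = 17.53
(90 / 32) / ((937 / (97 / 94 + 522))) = 2212425 / 1409248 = 1.57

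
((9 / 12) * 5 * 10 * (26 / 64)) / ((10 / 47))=9165 / 128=71.60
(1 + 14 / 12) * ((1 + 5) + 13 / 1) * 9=741 / 2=370.50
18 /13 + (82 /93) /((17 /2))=30590 /20553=1.49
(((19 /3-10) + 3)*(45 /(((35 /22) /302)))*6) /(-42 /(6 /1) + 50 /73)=17460432 /3227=5410.73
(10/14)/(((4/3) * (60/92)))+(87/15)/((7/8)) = 149/20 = 7.45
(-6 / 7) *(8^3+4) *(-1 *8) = 24768 / 7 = 3538.29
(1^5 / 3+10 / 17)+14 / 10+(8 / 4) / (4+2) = 677 / 255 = 2.65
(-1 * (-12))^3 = 1728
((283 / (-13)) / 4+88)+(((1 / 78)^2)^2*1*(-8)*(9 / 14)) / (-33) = 4902136990 / 59378319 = 82.56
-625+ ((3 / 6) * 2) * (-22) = -647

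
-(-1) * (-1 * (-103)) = 103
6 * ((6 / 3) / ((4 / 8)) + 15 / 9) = 34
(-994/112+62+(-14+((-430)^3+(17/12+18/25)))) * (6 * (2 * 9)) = -429337577187/50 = -8586751543.74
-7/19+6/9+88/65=6121/3705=1.65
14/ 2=7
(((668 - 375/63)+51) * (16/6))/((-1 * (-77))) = 119792/4851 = 24.69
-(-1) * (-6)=-6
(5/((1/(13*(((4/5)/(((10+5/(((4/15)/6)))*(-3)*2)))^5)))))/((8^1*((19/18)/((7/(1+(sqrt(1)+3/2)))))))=-0.00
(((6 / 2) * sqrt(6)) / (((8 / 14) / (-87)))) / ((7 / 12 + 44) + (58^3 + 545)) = -5481 * sqrt(6) / 2348419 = -0.01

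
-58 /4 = -29 /2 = -14.50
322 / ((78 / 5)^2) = 4025 / 3042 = 1.32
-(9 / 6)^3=-27 / 8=-3.38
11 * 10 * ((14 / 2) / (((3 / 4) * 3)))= 3080 / 9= 342.22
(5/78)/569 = 5/44382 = 0.00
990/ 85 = 198/ 17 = 11.65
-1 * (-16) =16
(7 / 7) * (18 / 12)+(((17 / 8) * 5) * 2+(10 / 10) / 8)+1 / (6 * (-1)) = 545 / 24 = 22.71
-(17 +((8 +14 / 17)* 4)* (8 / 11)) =-7979 / 187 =-42.67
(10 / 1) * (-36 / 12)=-30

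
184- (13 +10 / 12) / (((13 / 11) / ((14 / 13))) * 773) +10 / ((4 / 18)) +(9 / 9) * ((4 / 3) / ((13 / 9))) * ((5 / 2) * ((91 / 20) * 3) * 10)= 213193193 / 391911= 543.98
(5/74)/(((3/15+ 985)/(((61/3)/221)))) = 1525/241679412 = 0.00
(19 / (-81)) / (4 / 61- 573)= 0.00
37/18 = 2.06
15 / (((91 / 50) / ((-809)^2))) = 490860750 / 91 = 5394074.18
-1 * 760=-760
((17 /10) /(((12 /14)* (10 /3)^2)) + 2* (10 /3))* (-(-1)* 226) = 4641023 /3000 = 1547.01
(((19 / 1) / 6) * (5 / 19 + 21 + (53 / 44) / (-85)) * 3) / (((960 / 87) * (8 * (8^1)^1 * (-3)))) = -43788637 / 459571200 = -0.10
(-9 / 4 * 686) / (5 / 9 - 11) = 27783 / 188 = 147.78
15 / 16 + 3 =63 / 16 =3.94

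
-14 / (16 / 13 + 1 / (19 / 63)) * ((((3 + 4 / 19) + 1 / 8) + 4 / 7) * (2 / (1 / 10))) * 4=-1080820 / 1123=-962.44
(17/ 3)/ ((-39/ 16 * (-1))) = 2.32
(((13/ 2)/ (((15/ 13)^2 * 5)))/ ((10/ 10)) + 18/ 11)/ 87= 64667/ 2153250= 0.03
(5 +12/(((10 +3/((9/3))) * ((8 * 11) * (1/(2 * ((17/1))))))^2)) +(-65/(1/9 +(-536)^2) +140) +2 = 4452391923087/30285377012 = 147.01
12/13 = 0.92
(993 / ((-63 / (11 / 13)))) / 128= -3641 / 34944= -0.10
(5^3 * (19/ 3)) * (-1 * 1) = -2375/ 3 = -791.67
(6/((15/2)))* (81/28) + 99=3546/35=101.31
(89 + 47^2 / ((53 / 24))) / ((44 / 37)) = 2136121 / 2332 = 916.00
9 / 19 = 0.47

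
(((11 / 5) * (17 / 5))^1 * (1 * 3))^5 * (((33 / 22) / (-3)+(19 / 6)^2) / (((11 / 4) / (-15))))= -577556514020871 / 1953125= -295708935.18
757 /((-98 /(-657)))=497349 /98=5074.99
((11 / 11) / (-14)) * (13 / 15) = -13 / 210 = -0.06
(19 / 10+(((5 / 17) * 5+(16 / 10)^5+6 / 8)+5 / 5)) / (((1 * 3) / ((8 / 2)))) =3316349 / 159375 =20.81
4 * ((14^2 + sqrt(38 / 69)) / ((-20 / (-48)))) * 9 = 144 * sqrt(2622) / 115 + 84672 / 5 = 16998.52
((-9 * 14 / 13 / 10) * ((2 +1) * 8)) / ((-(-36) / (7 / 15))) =-98 / 325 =-0.30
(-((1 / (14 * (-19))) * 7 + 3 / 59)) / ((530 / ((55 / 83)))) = -605 / 19725116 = -0.00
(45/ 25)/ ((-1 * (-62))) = 9/ 310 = 0.03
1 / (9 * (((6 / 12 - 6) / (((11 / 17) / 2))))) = -1 / 153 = -0.01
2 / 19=0.11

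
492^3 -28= 119095460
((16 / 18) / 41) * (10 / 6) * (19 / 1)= 0.69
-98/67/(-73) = 98/4891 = 0.02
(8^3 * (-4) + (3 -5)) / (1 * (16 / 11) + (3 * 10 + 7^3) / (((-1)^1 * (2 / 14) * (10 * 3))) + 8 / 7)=4735500 / 195047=24.28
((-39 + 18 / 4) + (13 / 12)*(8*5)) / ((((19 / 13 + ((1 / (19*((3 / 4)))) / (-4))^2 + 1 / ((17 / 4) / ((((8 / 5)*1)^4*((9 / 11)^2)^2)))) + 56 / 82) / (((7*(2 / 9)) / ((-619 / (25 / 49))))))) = -39659749663015625 / 9930268782113703492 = -0.00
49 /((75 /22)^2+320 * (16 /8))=3388 /45055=0.08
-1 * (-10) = 10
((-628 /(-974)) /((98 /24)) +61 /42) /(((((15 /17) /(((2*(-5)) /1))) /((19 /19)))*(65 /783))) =-340993803 /1551095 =-219.84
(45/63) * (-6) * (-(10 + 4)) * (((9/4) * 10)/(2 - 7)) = -270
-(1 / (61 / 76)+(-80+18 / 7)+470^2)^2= -8890937889732900 / 182329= -48763158300.29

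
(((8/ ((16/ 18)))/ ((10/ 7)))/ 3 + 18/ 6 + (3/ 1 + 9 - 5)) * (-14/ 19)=-847/ 95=-8.92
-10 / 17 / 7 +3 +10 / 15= 1279 / 357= 3.58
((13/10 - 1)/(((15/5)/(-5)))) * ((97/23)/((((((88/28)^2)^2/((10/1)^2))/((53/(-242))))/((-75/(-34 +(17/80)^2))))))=3085885250000/2951510975611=1.05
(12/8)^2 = 9/4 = 2.25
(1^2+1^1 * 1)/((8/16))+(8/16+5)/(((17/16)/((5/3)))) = 644/51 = 12.63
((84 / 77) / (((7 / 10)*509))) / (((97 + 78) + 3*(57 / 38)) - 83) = 240 / 7564249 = 0.00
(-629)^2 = 395641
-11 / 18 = -0.61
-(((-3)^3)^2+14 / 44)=-16045 / 22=-729.32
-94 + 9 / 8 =-743 / 8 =-92.88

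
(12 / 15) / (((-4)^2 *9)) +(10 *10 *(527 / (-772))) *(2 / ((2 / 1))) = -2371307 / 34740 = -68.26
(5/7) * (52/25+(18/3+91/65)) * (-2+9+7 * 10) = 2607/5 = 521.40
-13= -13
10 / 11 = 0.91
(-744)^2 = 553536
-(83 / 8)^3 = -571787 / 512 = -1116.77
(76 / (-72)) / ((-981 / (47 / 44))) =893 / 776952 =0.00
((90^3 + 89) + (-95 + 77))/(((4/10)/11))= 40098905/2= 20049452.50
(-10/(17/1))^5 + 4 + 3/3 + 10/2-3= 9838999/1419857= 6.93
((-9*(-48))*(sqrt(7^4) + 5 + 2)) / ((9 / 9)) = 24192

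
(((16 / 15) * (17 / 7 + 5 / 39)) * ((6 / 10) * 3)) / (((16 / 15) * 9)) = 0.51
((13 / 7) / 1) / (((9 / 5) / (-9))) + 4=-37 / 7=-5.29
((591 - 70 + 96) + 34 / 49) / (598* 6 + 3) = 59 / 343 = 0.17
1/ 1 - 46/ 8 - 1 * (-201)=196.25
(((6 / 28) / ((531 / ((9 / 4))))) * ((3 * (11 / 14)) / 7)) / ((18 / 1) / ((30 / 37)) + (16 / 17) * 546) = 935 / 1639358896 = 0.00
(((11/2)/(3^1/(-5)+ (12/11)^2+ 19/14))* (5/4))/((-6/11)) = -2562175/395832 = -6.47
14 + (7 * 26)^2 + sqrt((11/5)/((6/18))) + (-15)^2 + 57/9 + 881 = sqrt(165)/5 + 102751/3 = 34252.90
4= 4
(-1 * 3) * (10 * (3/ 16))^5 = -2278125/ 32768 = -69.52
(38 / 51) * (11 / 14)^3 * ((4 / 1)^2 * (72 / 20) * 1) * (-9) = -5462424 / 29155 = -187.36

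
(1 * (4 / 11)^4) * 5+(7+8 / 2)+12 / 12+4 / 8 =368585 / 29282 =12.59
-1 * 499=-499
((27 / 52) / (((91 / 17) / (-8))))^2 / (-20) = -210681 / 6997445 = -0.03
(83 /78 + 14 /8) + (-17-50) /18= -425 /468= -0.91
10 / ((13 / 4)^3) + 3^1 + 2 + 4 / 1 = 20413 / 2197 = 9.29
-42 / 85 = -0.49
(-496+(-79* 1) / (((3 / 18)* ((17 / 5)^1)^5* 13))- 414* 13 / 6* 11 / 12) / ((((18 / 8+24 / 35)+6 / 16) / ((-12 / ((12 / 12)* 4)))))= 6813499174510 / 5703565569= 1194.60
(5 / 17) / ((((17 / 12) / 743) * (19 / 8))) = 356640 / 5491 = 64.95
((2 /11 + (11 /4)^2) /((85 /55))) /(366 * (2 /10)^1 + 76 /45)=12267 /183328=0.07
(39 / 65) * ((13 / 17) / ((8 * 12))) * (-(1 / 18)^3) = -0.00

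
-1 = -1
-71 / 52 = -1.37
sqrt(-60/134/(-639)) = 0.03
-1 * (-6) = 6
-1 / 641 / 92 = -1 / 58972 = -0.00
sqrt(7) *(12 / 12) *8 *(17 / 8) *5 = 85 *sqrt(7) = 224.89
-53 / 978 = -0.05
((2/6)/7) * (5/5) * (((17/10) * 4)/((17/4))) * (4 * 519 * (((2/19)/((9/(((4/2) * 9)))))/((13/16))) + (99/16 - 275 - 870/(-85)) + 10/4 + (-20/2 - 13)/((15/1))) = 282475523/13226850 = 21.36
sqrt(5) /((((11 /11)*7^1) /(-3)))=-3*sqrt(5) /7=-0.96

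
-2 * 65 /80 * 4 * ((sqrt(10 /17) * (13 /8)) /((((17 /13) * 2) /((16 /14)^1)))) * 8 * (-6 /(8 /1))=6591 * sqrt(170) /4046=21.24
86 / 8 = 43 / 4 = 10.75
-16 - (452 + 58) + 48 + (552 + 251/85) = 6541/85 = 76.95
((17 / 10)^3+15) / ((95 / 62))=617303 / 47500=13.00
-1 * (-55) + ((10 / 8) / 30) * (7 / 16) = 21127 / 384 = 55.02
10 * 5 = 50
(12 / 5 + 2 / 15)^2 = 1444 / 225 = 6.42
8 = 8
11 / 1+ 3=14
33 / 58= 0.57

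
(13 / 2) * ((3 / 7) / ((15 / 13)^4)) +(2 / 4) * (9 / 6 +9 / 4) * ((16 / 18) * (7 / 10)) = 323459 / 118125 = 2.74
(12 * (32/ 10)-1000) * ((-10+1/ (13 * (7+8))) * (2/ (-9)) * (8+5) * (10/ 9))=-37483168/ 1215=-30850.34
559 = 559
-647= -647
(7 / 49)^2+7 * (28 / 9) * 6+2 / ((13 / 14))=253859 / 1911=132.84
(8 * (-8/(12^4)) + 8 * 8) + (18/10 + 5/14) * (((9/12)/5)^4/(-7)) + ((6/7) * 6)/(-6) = 400961809289/6350400000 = 63.14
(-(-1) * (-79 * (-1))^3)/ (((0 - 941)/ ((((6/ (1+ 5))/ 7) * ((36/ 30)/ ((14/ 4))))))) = -5916468/ 230545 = -25.66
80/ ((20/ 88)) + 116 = 468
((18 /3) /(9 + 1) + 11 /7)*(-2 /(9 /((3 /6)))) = -76 /315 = -0.24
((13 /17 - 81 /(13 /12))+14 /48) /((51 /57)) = -7428487 /90168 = -82.38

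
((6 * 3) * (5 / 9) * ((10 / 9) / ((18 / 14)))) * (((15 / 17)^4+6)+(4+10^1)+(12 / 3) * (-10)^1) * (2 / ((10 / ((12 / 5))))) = -181417040 / 2255067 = -80.45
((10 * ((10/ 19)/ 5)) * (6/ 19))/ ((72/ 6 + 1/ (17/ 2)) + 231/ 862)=1758480/ 65521139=0.03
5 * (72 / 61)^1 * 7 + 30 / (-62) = 77205 / 1891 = 40.83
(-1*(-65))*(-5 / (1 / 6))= -1950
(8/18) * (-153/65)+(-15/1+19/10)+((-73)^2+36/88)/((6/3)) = 2650.56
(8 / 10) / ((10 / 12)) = 24 / 25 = 0.96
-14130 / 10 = -1413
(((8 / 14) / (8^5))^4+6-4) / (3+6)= 2402920601181457977 / 10813142705316560896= 0.22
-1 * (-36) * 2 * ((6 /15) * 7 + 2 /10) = 216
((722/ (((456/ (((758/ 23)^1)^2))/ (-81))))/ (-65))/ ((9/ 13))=3095.48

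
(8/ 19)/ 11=8/ 209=0.04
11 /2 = 5.50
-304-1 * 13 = -317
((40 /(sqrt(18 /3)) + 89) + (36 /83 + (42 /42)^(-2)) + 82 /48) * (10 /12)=50 * sqrt(6) /9 + 917735 /11952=90.39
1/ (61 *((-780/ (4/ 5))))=-0.00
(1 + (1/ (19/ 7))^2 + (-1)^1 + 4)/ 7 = 1493/ 2527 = 0.59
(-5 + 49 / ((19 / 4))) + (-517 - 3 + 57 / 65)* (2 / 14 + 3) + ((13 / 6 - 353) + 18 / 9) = -102445699 / 51870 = -1975.05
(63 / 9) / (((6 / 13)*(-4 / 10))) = -455 / 12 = -37.92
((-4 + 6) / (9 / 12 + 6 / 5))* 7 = 280 / 39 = 7.18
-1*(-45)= 45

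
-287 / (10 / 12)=-1722 / 5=-344.40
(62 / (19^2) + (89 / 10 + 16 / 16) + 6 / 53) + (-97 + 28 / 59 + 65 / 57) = -2885337001 / 33865410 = -85.20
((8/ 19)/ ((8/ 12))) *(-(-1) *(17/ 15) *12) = 816/ 95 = 8.59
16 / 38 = 8 / 19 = 0.42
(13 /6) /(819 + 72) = 13 /5346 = 0.00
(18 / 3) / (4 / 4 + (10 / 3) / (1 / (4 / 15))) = 54 / 17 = 3.18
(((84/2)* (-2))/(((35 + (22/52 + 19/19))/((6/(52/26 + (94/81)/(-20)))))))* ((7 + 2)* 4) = -256.51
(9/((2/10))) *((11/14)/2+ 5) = 6795/28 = 242.68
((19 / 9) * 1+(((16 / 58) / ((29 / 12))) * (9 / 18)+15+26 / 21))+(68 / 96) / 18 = 46910639 / 2543184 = 18.45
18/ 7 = 2.57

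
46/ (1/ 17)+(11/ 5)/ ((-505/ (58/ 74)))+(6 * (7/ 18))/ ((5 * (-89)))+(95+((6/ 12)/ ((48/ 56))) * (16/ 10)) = 7299790039/ 8314825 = 877.92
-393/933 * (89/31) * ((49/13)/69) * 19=-1.26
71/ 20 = 3.55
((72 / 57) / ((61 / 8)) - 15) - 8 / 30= -262531 / 17385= -15.10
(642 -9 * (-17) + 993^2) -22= 986822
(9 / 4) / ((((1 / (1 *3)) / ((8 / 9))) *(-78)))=-1 / 13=-0.08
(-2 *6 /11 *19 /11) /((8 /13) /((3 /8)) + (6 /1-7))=-8892 /3025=-2.94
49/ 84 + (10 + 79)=1075/ 12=89.58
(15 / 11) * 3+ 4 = 89 / 11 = 8.09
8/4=2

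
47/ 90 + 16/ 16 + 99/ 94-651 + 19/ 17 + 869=7970974/ 35955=221.69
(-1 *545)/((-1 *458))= 545/458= 1.19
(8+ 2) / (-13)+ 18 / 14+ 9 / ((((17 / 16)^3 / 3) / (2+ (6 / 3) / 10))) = 50.04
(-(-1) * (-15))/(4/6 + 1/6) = -18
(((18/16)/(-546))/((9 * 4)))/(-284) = 1/4962048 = 0.00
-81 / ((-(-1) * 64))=-81 / 64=-1.27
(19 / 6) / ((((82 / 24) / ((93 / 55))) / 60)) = 42408 / 451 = 94.03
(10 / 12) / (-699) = -5 / 4194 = -0.00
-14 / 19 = -0.74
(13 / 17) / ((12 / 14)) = 91 / 102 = 0.89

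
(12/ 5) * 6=72/ 5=14.40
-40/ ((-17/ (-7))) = -280/ 17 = -16.47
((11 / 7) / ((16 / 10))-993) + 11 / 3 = -166043 / 168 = -988.35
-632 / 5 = -126.40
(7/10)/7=1/10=0.10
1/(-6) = -1/6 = -0.17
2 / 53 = 0.04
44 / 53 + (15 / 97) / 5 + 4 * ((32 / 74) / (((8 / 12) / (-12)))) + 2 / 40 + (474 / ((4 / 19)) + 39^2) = 14236890207 / 3804340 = 3742.28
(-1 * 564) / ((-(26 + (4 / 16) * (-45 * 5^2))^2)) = 9024 / 1042441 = 0.01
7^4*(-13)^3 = -5274997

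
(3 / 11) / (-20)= -3 / 220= -0.01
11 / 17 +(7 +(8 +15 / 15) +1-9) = 8.65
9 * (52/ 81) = 52/ 9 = 5.78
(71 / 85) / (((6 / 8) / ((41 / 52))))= 2911 / 3315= 0.88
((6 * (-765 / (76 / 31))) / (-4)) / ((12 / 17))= 403155 / 608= 663.08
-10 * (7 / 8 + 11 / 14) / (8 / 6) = -1395 / 112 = -12.46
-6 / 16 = -3 / 8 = -0.38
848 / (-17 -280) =-848 / 297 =-2.86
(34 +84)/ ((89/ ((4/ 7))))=0.76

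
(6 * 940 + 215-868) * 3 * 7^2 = 733089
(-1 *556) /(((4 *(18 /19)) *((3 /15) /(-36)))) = 26410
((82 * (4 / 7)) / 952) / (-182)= -41 / 151606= -0.00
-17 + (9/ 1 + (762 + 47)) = 801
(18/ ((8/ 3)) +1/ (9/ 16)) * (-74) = -11359/ 18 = -631.06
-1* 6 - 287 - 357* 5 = -2078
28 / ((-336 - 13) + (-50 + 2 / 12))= -168 / 2393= -0.07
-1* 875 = -875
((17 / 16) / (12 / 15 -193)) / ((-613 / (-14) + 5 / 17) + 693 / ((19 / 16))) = -192185 / 21820642824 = -0.00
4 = 4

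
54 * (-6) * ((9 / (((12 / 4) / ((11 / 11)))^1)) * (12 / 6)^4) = -15552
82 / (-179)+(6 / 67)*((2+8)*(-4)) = -48454 / 11993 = -4.04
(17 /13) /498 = 17 /6474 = 0.00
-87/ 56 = -1.55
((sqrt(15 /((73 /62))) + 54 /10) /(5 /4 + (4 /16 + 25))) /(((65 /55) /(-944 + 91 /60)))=-5598351 /34450-622039 * sqrt(67890) /1508910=-269.92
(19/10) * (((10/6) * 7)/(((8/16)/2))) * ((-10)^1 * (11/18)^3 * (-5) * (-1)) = -4425575/4374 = -1011.79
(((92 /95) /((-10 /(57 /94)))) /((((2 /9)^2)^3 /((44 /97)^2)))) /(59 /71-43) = 105009021513 /44133855400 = 2.38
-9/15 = -0.60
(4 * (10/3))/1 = 40/3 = 13.33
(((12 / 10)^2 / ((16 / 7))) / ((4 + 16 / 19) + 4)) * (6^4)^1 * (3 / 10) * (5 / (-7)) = -13851 / 700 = -19.79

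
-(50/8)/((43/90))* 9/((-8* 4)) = 10125/2752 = 3.68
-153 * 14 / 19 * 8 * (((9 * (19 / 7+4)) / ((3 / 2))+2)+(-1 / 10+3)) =-3871512 / 95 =-40752.76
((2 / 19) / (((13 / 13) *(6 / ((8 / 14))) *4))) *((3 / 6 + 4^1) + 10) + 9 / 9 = 827 / 798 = 1.04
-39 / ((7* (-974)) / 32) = 624 / 3409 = 0.18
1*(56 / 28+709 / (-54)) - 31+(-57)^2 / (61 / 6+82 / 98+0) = 44221499 / 174690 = 253.14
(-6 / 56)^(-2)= 784 / 9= 87.11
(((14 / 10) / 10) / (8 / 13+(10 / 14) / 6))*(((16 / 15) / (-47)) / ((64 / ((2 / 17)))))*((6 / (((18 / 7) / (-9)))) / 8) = 13377 / 640798000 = 0.00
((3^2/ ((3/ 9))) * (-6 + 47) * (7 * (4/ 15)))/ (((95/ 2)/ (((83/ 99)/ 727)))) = 190568/ 3798575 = 0.05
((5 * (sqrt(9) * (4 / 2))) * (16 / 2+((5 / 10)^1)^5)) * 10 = 2409.38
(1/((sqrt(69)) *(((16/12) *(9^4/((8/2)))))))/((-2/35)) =-35 *sqrt(69)/301806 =-0.00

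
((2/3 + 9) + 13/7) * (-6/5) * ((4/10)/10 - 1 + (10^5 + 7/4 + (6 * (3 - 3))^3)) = -1210009559/875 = -1382868.07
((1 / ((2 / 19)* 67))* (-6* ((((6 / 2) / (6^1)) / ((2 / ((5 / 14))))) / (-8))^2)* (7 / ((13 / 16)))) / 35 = -285 / 10925824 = -0.00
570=570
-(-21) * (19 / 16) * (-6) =-1197 / 8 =-149.62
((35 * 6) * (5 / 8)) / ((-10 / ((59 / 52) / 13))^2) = 73101 / 7311616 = 0.01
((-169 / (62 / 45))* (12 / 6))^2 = 57836025 / 961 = 60183.17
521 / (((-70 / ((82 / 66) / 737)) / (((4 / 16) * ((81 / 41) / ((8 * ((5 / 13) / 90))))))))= -0.18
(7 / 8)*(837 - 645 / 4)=591.28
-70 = -70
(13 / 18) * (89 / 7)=1157 / 126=9.18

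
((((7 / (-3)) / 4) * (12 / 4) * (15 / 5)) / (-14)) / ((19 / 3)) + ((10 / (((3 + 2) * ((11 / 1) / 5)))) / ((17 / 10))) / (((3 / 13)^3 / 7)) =233806241 / 767448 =304.65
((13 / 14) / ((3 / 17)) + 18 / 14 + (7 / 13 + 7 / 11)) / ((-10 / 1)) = -46381 / 60060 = -0.77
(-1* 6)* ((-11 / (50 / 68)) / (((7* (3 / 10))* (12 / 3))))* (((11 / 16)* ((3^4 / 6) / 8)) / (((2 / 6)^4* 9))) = 499851 / 4480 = 111.57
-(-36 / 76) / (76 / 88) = 198 / 361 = 0.55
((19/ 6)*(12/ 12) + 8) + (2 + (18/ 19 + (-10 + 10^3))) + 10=115609/ 114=1014.11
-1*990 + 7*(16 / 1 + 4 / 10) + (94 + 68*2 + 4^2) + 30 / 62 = -628.72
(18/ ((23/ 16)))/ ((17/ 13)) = 3744/ 391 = 9.58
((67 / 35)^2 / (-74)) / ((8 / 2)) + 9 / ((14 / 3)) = 694811 / 362600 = 1.92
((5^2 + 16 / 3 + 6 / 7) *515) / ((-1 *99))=-162.25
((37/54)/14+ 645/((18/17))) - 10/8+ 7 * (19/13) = 3037817/4914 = 618.20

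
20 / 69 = 0.29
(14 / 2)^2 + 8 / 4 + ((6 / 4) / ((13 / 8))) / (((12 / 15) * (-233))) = 154464 / 3029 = 51.00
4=4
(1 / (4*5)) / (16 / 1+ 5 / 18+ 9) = 9 / 4550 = 0.00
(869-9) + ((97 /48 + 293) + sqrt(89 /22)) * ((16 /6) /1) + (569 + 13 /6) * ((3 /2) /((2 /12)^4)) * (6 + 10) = 4 * sqrt(1958) /33 + 319809865 /18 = 17767220.09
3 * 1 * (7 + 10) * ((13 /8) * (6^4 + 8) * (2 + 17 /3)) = 828529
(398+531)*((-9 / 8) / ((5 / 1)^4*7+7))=-8361 / 35056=-0.24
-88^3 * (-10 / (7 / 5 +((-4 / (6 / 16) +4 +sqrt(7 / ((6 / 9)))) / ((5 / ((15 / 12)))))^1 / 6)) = 1982265753600 / 321707 -36799488000 * sqrt(42) / 321707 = 5420391.27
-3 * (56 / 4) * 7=-294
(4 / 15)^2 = 16 / 225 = 0.07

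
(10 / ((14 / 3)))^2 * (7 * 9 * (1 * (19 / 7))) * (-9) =-346275 / 49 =-7066.84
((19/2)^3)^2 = 47045881/64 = 735091.89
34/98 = 17/49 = 0.35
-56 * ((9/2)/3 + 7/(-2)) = 112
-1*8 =-8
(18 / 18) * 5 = 5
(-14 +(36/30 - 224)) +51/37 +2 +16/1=-40223/185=-217.42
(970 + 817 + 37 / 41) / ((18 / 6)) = 595.97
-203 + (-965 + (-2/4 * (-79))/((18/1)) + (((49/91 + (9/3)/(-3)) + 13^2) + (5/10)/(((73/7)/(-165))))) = -34340903/34164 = -1005.18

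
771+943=1714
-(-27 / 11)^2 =-729 / 121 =-6.02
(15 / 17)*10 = 150 / 17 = 8.82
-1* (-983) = 983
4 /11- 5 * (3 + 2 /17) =-2847 /187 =-15.22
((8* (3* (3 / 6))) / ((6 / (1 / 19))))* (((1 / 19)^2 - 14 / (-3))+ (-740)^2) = 1186111714 / 20577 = 57642.60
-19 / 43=-0.44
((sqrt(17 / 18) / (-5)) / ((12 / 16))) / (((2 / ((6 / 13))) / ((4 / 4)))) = -2 * sqrt(34) / 195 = -0.06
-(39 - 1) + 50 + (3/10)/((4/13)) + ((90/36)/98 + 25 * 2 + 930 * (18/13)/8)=5706553/25480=223.96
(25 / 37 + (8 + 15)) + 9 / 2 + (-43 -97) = -8275 / 74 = -111.82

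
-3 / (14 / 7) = -3 / 2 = -1.50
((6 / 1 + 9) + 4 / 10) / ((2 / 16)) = 616 / 5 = 123.20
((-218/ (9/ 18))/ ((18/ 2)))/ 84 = -109/ 189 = -0.58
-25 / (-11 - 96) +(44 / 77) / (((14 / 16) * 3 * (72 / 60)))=19585 / 47187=0.42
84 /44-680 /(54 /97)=-362213 /297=-1219.57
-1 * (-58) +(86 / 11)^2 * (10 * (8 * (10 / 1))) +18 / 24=23695635 / 484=48957.92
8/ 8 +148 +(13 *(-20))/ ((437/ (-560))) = 482.18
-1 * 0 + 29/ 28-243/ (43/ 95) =-645133/ 1204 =-535.82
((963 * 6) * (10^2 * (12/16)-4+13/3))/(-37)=-435276/37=-11764.22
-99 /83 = -1.19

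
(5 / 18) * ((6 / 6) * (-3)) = -5 / 6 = -0.83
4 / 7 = 0.57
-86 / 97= -0.89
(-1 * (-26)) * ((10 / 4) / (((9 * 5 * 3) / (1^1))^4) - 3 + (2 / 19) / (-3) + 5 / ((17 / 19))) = 66.38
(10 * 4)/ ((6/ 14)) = 280/ 3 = 93.33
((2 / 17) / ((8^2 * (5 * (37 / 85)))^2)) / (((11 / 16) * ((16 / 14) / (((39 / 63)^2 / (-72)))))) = -2873 / 69947006976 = -0.00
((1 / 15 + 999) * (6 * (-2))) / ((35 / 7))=-59944 / 25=-2397.76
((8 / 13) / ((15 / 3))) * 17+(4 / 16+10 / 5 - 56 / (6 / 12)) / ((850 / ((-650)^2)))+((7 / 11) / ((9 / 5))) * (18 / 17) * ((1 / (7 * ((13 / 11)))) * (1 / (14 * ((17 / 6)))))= -14346134069 / 262990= -54550.11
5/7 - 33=-226/7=-32.29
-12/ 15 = -4/ 5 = -0.80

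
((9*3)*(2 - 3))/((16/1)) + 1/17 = -443/272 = -1.63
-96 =-96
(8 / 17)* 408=192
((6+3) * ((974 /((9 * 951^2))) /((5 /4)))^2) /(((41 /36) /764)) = 46386461696 /838389698021025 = 0.00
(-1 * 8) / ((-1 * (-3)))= -8 / 3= -2.67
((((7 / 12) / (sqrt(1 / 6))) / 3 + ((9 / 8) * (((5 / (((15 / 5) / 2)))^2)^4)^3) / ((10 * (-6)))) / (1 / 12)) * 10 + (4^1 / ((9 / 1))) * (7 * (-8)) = -250000000000781039705824 / 31381059609 + 70 * sqrt(6) / 3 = -7966588863280.07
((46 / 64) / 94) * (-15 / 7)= -345 / 21056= -0.02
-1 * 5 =-5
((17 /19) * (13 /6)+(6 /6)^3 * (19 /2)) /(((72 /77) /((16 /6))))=50204 /1539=32.62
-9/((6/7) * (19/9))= -189/38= -4.97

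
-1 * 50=-50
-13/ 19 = -0.68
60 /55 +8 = 100 /11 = 9.09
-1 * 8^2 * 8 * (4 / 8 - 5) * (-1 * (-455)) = 1048320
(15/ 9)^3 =125/ 27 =4.63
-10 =-10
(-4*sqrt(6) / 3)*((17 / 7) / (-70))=34*sqrt(6) / 735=0.11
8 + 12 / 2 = 14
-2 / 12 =-1 / 6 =-0.17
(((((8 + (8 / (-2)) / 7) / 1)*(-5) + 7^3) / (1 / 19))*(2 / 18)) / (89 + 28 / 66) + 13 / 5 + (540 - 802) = -78139042 / 309855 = -252.18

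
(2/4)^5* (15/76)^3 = 3375/14047232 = 0.00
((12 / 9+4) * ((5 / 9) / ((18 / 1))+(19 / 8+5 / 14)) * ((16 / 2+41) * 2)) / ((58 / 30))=1754620 / 2349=746.96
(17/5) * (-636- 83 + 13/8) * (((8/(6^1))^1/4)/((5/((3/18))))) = -32521/1200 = -27.10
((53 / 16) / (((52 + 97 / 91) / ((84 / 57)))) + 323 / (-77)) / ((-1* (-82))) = -0.05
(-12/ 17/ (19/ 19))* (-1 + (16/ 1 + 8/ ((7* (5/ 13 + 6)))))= -105828/ 9877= -10.71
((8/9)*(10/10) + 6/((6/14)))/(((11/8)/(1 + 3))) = 4288/99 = 43.31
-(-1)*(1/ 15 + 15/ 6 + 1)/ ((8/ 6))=107/ 40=2.68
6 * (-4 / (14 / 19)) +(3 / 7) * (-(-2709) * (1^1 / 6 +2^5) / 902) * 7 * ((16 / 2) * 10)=73094352 / 3157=23153.10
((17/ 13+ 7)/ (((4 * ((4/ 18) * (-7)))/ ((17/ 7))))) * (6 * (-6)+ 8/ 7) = 503982/ 4459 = 113.03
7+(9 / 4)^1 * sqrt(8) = 9 * sqrt(2) / 2+7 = 13.36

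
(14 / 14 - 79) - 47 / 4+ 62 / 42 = -7415 / 84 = -88.27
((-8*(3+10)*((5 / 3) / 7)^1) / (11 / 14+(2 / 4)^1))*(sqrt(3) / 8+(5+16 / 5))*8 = -34112 / 27 - 520*sqrt(3) / 27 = -1296.77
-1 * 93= -93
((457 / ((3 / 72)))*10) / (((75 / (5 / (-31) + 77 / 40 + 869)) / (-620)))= -3947555032 / 5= -789511006.40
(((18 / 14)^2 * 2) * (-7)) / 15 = -54 / 35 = -1.54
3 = 3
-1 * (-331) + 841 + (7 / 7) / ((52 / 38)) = 30491 / 26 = 1172.73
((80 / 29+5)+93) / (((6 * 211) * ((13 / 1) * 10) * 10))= 487 / 7954700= 0.00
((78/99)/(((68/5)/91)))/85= 1183/19074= 0.06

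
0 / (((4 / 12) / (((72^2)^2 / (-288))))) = 0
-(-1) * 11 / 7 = 11 / 7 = 1.57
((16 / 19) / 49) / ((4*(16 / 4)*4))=1 / 3724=0.00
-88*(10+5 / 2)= -1100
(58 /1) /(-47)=-58 /47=-1.23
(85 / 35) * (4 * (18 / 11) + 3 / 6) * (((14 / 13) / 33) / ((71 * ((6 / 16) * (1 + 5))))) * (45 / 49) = 52700 / 16417401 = 0.00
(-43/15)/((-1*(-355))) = -0.01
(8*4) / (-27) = -32 / 27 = -1.19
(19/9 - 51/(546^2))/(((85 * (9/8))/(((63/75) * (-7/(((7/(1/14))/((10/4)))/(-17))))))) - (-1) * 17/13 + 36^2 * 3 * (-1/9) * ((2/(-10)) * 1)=196228859/2235870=87.76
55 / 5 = 11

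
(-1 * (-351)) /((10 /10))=351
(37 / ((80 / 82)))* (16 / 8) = 75.85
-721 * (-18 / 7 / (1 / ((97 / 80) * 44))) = 989109 / 10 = 98910.90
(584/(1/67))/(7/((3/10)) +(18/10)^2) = 2934600/1993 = 1472.45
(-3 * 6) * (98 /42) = -42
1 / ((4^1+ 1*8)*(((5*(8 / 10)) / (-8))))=-0.17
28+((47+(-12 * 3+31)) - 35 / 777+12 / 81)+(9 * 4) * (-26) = -865031 / 999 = -865.90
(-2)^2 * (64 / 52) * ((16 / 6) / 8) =64 / 39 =1.64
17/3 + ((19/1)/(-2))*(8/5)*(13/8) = -571/30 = -19.03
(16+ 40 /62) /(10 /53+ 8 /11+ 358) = 75207 /1621672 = 0.05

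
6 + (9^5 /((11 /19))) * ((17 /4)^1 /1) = 19073091 /44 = 433479.34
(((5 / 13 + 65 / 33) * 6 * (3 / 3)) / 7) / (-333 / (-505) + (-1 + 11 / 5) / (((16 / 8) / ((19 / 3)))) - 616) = -255025 / 77284207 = -0.00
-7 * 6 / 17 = -42 / 17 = -2.47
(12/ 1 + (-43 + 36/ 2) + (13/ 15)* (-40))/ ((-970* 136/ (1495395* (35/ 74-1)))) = -555987861/ 1952416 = -284.77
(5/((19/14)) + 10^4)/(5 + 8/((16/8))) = 190070/171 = 1111.52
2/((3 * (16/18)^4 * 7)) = 2187/14336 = 0.15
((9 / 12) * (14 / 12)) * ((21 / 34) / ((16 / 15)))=2205 / 4352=0.51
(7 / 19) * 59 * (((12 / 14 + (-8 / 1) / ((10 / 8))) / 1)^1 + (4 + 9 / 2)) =12213 / 190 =64.28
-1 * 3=-3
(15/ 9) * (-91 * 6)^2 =496860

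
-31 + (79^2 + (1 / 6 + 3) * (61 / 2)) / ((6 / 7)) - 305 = 508165 / 72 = 7057.85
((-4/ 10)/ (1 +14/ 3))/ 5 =-6/ 425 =-0.01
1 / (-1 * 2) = -1 / 2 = -0.50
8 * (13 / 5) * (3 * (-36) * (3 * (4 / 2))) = -13478.40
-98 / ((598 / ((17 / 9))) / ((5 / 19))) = -4165 / 51129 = -0.08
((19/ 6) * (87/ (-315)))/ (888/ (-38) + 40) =-10469/ 199080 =-0.05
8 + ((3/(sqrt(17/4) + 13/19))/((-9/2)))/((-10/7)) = 5054 *sqrt(17)/81915 + 648404/81915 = 8.17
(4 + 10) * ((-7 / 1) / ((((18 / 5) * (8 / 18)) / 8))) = -490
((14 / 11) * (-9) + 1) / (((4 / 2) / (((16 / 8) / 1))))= -115 / 11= -10.45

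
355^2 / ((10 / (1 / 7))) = 25205 / 14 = 1800.36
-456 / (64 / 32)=-228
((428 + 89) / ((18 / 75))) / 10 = 2585 / 12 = 215.42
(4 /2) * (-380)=-760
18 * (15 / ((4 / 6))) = 405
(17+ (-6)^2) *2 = 106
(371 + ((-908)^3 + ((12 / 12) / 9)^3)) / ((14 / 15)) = -1364347084970 / 1701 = -802085293.93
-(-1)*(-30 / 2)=-15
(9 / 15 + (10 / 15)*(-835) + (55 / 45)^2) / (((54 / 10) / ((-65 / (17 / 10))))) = 3926.71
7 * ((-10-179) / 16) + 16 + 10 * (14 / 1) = 1173 / 16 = 73.31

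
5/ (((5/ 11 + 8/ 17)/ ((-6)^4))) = 7004.39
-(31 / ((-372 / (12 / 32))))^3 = 1 / 32768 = 0.00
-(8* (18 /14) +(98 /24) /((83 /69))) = -31793 /2324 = -13.68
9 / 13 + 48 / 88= 177 / 143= 1.24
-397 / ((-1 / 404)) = 160388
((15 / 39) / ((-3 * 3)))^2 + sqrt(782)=25 / 13689 + sqrt(782)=27.97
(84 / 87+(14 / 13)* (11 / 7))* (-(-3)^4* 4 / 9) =-36072 / 377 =-95.68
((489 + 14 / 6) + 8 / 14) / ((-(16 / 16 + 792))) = -10330 / 16653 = -0.62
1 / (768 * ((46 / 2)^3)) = 0.00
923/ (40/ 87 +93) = 80301/ 8131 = 9.88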